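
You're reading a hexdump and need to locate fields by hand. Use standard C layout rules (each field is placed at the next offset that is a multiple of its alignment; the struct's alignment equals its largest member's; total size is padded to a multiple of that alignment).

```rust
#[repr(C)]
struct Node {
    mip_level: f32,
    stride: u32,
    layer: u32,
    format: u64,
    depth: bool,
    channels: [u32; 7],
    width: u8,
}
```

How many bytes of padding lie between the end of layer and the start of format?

mip_level at 0 (size 4, align 4) → ends 4
stride at 4 (size 4, align 4) → ends 8
layer at 8 (size 4, align 4) → ends 12
pad 4 to align 8 for format
format at 16 (size 8, align 8) → ends 24

4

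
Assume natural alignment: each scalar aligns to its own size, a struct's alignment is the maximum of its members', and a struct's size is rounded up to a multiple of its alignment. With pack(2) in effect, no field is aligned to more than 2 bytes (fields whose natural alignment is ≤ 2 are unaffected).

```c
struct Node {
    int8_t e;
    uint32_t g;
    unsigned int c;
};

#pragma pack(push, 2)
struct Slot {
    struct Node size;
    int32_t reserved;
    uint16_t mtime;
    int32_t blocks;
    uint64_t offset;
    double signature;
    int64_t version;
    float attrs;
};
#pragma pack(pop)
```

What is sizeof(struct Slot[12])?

600

Node: e at 0 (size 1, align 1) → ends 1; pad 3 to align 4 for g; g at 4 (size 4, align 4) → ends 8; c at 8 (size 4, align 4) → ends 12; total 12 bytes, alignment 4
size at 0 (size 12, align 2) → ends 12
reserved at 12 (size 4, align 2) → ends 16
mtime at 16 (size 2, align 2) → ends 18
blocks at 18 (size 4, align 2) → ends 22
offset at 22 (size 8, align 2) → ends 30
signature at 30 (size 8, align 2) → ends 38
version at 38 (size 8, align 2) → ends 46
attrs at 46 (size 4, align 2) → ends 50
total 50 bytes, alignment 2
array of 12: 12 × 50 = 600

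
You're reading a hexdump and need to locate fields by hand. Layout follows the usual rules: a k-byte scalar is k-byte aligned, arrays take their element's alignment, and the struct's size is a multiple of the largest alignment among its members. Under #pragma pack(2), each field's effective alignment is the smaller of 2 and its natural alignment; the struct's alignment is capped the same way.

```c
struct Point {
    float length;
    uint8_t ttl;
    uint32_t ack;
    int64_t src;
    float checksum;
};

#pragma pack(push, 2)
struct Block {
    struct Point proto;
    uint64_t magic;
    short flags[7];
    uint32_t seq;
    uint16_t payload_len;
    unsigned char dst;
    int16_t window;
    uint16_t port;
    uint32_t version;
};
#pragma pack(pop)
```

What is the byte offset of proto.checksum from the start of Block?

Point: 0..4  length  (4B, 4-aligned); 4..5  ttl  (1B, 1-aligned); 5..8  -- padding (3B); 8..12  ack  (4B, 4-aligned); 12..16  -- padding (4B); 16..24  src  (8B, 8-aligned); 24..28  checksum  (4B, 4-aligned); 28..32  -- tail padding (4B); sizeof = 32, alignof = 8
0..32  proto  (32B, 2-aligned)
within Point: checksum at 24
0 + 24 = 24

24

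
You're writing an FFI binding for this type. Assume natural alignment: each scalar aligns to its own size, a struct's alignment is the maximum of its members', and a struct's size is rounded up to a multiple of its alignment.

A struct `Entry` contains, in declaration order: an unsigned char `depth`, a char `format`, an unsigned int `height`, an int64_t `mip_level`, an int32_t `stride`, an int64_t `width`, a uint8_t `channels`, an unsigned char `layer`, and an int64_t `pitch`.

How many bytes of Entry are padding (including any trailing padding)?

depth at 0 (size 1, align 1) → ends 1
format at 1 (size 1, align 1) → ends 2
pad 2 to align 4 for height
height at 4 (size 4, align 4) → ends 8
mip_level at 8 (size 8, align 8) → ends 16
stride at 16 (size 4, align 4) → ends 20
pad 4 to align 8 for width
width at 24 (size 8, align 8) → ends 32
channels at 32 (size 1, align 1) → ends 33
layer at 33 (size 1, align 1) → ends 34
pad 6 to align 8 for pitch
pitch at 40 (size 8, align 8) → ends 48
total 48 bytes, alignment 8
data bytes 36, size 48 → padding 12

12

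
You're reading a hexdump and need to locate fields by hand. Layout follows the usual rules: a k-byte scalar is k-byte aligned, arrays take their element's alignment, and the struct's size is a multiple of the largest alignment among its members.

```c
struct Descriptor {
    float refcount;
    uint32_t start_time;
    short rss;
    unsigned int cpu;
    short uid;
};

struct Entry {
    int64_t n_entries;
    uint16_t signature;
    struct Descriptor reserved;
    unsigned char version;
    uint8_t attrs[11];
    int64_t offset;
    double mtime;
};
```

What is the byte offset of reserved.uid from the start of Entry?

28

Descriptor: 0..4  refcount  (4B, 4-aligned); 4..8  start_time  (4B, 4-aligned); 8..10  rss  (2B, 2-aligned); 10..12  -- padding (2B); 12..16  cpu  (4B, 4-aligned); 16..18  uid  (2B, 2-aligned); 18..20  -- tail padding (2B); sizeof = 20, alignof = 4
0..8  n_entries  (8B, 8-aligned)
8..10  signature  (2B, 2-aligned)
10..12  -- padding (2B)
12..32  reserved  (20B, 4-aligned)
within Descriptor: uid at 16
12 + 16 = 28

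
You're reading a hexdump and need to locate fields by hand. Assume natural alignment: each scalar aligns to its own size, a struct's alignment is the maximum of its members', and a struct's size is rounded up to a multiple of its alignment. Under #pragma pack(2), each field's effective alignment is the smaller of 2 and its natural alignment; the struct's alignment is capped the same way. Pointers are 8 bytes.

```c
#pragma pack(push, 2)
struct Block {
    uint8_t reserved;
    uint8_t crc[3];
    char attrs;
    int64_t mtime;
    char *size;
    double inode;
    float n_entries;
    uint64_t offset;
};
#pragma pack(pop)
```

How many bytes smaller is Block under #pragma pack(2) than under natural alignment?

natural layout:
  0..1  reserved  (1B, 1-aligned)
  1..4  crc  (3B, 1-aligned)
  4..5  attrs  (1B, 1-aligned)
  5..8  -- padding (3B)
  8..16  mtime  (8B, 8-aligned)
  16..24  size  (8B, 8-aligned)
  24..32  inode  (8B, 8-aligned)
  32..36  n_entries  (4B, 4-aligned)
  36..40  -- padding (4B)
  40..48  offset  (8B, 8-aligned)
  sizeof = 48, alignof = 8
packed(2) layout:
  0..1  reserved  (1B, 1-aligned)
  1..4  crc  (3B, 1-aligned)
  4..5  attrs  (1B, 1-aligned)
  5..6  -- padding (1B)
  6..14  mtime  (8B, 2-aligned)
  14..22  size  (8B, 2-aligned)
  22..30  inode  (8B, 2-aligned)
  30..34  n_entries  (4B, 2-aligned)
  34..42  offset  (8B, 2-aligned)
  sizeof = 42, alignof = 2
48 − 42 = 6

6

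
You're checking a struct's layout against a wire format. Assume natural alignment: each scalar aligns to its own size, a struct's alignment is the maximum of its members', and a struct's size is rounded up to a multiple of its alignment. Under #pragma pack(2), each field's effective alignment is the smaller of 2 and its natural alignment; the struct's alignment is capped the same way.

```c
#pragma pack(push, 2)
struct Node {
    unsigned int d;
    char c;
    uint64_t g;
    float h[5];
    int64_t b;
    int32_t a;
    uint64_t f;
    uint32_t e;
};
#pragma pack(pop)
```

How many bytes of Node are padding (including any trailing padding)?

1

0..4  d  (4B, 2-aligned)
4..5  c  (1B, 1-aligned)
5..6  -- padding (1B)
6..14  g  (8B, 2-aligned)
14..34  h  (20B, 2-aligned)
34..42  b  (8B, 2-aligned)
42..46  a  (4B, 2-aligned)
46..54  f  (8B, 2-aligned)
54..58  e  (4B, 2-aligned)
sizeof = 58, alignof = 2
data bytes 57, size 58 → padding 1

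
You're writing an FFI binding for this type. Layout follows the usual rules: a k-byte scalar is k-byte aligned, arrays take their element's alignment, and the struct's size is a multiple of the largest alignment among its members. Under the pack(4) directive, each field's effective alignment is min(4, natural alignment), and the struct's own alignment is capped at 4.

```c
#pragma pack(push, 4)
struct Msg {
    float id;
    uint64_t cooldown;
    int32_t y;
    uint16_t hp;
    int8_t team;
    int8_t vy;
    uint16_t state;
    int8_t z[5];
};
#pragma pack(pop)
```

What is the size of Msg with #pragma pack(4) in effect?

28

id at 0 (size 4, align 4) → ends 4
cooldown at 4 (size 8, align 4) → ends 12
y at 12 (size 4, align 4) → ends 16
hp at 16 (size 2, align 2) → ends 18
team at 18 (size 1, align 1) → ends 19
vy at 19 (size 1, align 1) → ends 20
state at 20 (size 2, align 2) → ends 22
z at 22 (size 5, align 1) → ends 27
tail pad 1 to reach multiple of 4
total 28 bytes, alignment 4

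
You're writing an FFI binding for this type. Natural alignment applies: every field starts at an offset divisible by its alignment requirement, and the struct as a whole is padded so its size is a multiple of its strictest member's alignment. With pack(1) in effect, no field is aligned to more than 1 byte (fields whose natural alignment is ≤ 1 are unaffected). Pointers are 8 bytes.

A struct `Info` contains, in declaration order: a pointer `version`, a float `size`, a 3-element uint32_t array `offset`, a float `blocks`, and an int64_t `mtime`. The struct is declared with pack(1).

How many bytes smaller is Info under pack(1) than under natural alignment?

4

natural layout:
  0..8  version  (8B, 8-aligned)
  8..12  size  (4B, 4-aligned)
  12..24  offset  (12B, 4-aligned)
  24..28  blocks  (4B, 4-aligned)
  28..32  -- padding (4B)
  32..40  mtime  (8B, 8-aligned)
  sizeof = 40, alignof = 8
packed(1) layout:
  0..8  version  (8B, 1-aligned)
  8..12  size  (4B, 1-aligned)
  12..24  offset  (12B, 1-aligned)
  24..28  blocks  (4B, 1-aligned)
  28..36  mtime  (8B, 1-aligned)
  sizeof = 36, alignof = 1
40 − 36 = 4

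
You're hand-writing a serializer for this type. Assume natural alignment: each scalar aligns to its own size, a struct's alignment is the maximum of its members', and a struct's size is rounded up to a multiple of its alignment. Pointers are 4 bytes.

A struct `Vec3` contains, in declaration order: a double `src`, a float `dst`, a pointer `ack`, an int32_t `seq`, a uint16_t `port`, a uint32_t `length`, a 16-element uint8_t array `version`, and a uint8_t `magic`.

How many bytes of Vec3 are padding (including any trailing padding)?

5

@0: src [8B, align 8] → 8
@8: dst [4B, align 4] → 12
@12: ack [4B, align 4] → 16
@16: seq [4B, align 4] → 20
@20: port [2B, align 2] → 22
+2 pad (align 4)
@24: length [4B, align 4] → 28
@28: version [16B, align 1] → 44
@44: magic [1B, align 1] → 45
+3 tail pad (align 8)
size 48, align 8
data bytes 43, size 48 → padding 5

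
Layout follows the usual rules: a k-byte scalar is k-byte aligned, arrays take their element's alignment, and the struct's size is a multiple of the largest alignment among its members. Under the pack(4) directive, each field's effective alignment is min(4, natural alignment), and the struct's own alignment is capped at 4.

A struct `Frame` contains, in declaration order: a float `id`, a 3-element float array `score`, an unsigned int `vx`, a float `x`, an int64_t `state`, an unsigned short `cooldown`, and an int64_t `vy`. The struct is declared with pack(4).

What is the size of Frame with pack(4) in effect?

44

id at 0 (size 4, align 4) → ends 4
score at 4 (size 12, align 4) → ends 16
vx at 16 (size 4, align 4) → ends 20
x at 20 (size 4, align 4) → ends 24
state at 24 (size 8, align 4) → ends 32
cooldown at 32 (size 2, align 2) → ends 34
pad 2 to align 4 for vy
vy at 36 (size 8, align 4) → ends 44
total 44 bytes, alignment 4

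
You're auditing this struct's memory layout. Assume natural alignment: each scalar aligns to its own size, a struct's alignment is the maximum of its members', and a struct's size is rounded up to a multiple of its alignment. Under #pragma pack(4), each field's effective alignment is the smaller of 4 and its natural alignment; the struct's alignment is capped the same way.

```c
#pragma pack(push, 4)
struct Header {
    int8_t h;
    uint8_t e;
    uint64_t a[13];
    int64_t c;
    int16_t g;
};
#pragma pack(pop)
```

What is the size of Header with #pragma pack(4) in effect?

120

0..1  h  (1B, 1-aligned)
1..2  e  (1B, 1-aligned)
2..4  -- padding (2B)
4..108  a  (104B, 4-aligned)
108..116  c  (8B, 4-aligned)
116..118  g  (2B, 2-aligned)
118..120  -- tail padding (2B)
sizeof = 120, alignof = 4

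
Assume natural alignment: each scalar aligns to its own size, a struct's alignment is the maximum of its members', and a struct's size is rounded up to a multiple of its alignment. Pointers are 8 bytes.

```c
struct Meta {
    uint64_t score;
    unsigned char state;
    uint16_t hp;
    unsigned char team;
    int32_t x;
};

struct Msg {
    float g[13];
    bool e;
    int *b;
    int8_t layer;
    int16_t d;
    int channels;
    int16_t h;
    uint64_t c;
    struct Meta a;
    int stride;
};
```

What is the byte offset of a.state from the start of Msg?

96

Meta: @0: score [8B, align 8] → 8; @8: state [1B, align 1] → 9; +1 pad (align 2); @10: hp [2B, align 2] → 12; @12: team [1B, align 1] → 13; +3 pad (align 4); @16: x [4B, align 4] → 20; +4 tail pad (align 8); size 24, align 8
@0: g [52B, align 4] → 52
@52: e [1B, align 1] → 53
+3 pad (align 8)
@56: b [8B, align 8] → 64
@64: layer [1B, align 1] → 65
+1 pad (align 2)
@66: d [2B, align 2] → 68
@68: channels [4B, align 4] → 72
@72: h [2B, align 2] → 74
+6 pad (align 8)
@80: c [8B, align 8] → 88
@88: a [24B, align 8] → 112
within Meta: state at 8
88 + 8 = 96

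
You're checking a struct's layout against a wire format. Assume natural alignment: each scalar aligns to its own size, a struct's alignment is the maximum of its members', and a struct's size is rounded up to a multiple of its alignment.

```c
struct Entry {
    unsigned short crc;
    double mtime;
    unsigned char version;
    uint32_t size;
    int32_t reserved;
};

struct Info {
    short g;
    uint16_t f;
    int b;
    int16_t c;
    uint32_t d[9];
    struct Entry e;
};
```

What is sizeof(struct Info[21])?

Entry: @0: crc [2B, align 2] → 2; +6 pad (align 8); @8: mtime [8B, align 8] → 16; @16: version [1B, align 1] → 17; +3 pad (align 4); @20: size [4B, align 4] → 24; @24: reserved [4B, align 4] → 28; +4 tail pad (align 8); size 32, align 8
@0: g [2B, align 2] → 2
@2: f [2B, align 2] → 4
@4: b [4B, align 4] → 8
@8: c [2B, align 2] → 10
+2 pad (align 4)
@12: d [36B, align 4] → 48
@48: e [32B, align 8] → 80
size 80, align 8
array of 21: 21 × 80 = 1680

1680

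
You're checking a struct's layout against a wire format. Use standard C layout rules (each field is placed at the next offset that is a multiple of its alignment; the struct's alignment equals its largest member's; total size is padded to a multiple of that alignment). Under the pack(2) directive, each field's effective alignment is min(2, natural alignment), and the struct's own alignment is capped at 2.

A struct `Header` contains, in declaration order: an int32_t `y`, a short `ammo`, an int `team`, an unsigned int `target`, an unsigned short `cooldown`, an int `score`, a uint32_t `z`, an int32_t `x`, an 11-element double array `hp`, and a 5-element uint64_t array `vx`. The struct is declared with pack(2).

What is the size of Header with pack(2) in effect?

0..4  y  (4B, 2-aligned)
4..6  ammo  (2B, 2-aligned)
6..10  team  (4B, 2-aligned)
10..14  target  (4B, 2-aligned)
14..16  cooldown  (2B, 2-aligned)
16..20  score  (4B, 2-aligned)
20..24  z  (4B, 2-aligned)
24..28  x  (4B, 2-aligned)
28..116  hp  (88B, 2-aligned)
116..156  vx  (40B, 2-aligned)
sizeof = 156, alignof = 2

156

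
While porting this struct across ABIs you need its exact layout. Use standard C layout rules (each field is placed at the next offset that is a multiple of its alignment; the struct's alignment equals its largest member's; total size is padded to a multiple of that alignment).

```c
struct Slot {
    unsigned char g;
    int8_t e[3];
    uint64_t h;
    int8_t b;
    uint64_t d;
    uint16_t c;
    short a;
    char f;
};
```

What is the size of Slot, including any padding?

@0: g [1B, align 1] → 1
@1: e [3B, align 1] → 4
+4 pad (align 8)
@8: h [8B, align 8] → 16
@16: b [1B, align 1] → 17
+7 pad (align 8)
@24: d [8B, align 8] → 32
@32: c [2B, align 2] → 34
@34: a [2B, align 2] → 36
@36: f [1B, align 1] → 37
+3 tail pad (align 8)
size 40, align 8

40 bytes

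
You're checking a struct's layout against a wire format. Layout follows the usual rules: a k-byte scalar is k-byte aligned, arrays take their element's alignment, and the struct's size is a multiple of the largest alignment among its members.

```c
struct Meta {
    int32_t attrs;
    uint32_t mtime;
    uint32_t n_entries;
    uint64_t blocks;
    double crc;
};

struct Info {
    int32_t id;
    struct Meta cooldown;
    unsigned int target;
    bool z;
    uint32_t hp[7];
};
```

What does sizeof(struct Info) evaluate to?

80

Meta: attrs at 0 (size 4, align 4) → ends 4; mtime at 4 (size 4, align 4) → ends 8; n_entries at 8 (size 4, align 4) → ends 12; pad 4 to align 8 for blocks; blocks at 16 (size 8, align 8) → ends 24; crc at 24 (size 8, align 8) → ends 32; total 32 bytes, alignment 8
id at 0 (size 4, align 4) → ends 4
pad 4 to align 8 for cooldown
cooldown at 8 (size 32, align 8) → ends 40
target at 40 (size 4, align 4) → ends 44
z at 44 (size 1, align 1) → ends 45
pad 3 to align 4 for hp
hp at 48 (size 28, align 4) → ends 76
tail pad 4 to reach multiple of 8
total 80 bytes, alignment 8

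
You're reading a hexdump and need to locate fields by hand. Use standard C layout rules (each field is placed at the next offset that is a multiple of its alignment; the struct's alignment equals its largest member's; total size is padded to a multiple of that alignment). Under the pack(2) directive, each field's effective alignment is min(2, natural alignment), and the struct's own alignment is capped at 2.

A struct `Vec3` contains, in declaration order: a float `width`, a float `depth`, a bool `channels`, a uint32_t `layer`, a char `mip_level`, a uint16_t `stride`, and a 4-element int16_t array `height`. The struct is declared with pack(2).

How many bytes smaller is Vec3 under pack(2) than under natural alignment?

2

natural layout:
  0..4  width  (4B, 4-aligned)
  4..8  depth  (4B, 4-aligned)
  8..9  channels  (1B, 1-aligned)
  9..12  -- padding (3B)
  12..16  layer  (4B, 4-aligned)
  16..17  mip_level  (1B, 1-aligned)
  17..18  -- padding (1B)
  18..20  stride  (2B, 2-aligned)
  20..28  height  (8B, 2-aligned)
  sizeof = 28, alignof = 4
packed(2) layout:
  0..4  width  (4B, 2-aligned)
  4..8  depth  (4B, 2-aligned)
  8..9  channels  (1B, 1-aligned)
  9..10  -- padding (1B)
  10..14  layer  (4B, 2-aligned)
  14..15  mip_level  (1B, 1-aligned)
  15..16  -- padding (1B)
  16..18  stride  (2B, 2-aligned)
  18..26  height  (8B, 2-aligned)
  sizeof = 26, alignof = 2
28 − 26 = 2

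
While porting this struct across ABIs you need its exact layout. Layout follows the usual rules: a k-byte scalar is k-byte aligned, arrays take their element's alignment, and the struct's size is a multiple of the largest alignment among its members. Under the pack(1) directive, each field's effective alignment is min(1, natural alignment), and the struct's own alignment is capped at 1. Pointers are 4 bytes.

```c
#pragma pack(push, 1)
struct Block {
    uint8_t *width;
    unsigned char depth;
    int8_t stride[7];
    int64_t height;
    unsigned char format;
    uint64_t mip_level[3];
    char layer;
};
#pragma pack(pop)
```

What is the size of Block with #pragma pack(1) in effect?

@0: width [4B, align 1] → 4
@4: depth [1B, align 1] → 5
@5: stride [7B, align 1] → 12
@12: height [8B, align 1] → 20
@20: format [1B, align 1] → 21
@21: mip_level [24B, align 1] → 45
@45: layer [1B, align 1] → 46
size 46, align 1

46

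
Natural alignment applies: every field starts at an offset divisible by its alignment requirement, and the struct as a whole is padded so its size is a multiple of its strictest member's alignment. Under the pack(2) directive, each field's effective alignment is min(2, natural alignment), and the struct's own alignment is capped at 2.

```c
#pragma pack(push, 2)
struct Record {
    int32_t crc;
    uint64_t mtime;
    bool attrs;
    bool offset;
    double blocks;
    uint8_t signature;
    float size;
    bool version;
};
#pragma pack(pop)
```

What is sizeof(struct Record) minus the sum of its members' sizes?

@0: crc [4B, align 2] → 4
@4: mtime [8B, align 2] → 12
@12: attrs [1B, align 1] → 13
@13: offset [1B, align 1] → 14
@14: blocks [8B, align 2] → 22
@22: signature [1B, align 1] → 23
+1 pad (align 2)
@24: size [4B, align 2] → 28
@28: version [1B, align 1] → 29
+1 tail pad (align 2)
size 30, align 2
data bytes 28, size 30 → padding 2

2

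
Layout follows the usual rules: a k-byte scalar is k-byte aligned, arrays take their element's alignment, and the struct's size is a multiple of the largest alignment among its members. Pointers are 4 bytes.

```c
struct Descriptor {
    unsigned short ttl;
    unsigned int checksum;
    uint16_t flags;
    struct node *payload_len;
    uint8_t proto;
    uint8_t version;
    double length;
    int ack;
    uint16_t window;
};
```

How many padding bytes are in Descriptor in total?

12

ttl at 0 (size 2, align 2) → ends 2
pad 2 to align 4 for checksum
checksum at 4 (size 4, align 4) → ends 8
flags at 8 (size 2, align 2) → ends 10
pad 2 to align 4 for payload_len
payload_len at 12 (size 4, align 4) → ends 16
proto at 16 (size 1, align 1) → ends 17
version at 17 (size 1, align 1) → ends 18
pad 6 to align 8 for length
length at 24 (size 8, align 8) → ends 32
ack at 32 (size 4, align 4) → ends 36
window at 36 (size 2, align 2) → ends 38
tail pad 2 to reach multiple of 8
total 40 bytes, alignment 8
data bytes 28, size 40 → padding 12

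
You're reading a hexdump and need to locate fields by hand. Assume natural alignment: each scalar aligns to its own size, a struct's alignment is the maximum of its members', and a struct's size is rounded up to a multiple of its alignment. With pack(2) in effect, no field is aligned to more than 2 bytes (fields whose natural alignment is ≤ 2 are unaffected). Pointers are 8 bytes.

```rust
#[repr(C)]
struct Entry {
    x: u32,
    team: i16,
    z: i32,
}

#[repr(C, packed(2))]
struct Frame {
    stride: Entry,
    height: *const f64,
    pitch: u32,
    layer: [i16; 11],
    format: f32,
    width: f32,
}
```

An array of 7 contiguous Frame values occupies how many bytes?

Entry: x at 0 (size 4, align 4) → ends 4; team at 4 (size 2, align 2) → ends 6; pad 2 to align 4 for z; z at 8 (size 4, align 4) → ends 12; total 12 bytes, alignment 4
stride at 0 (size 12, align 2) → ends 12
height at 12 (size 8, align 2) → ends 20
pitch at 20 (size 4, align 2) → ends 24
layer at 24 (size 22, align 2) → ends 46
format at 46 (size 4, align 2) → ends 50
width at 50 (size 4, align 2) → ends 54
total 54 bytes, alignment 2
array of 7: 7 × 54 = 378

378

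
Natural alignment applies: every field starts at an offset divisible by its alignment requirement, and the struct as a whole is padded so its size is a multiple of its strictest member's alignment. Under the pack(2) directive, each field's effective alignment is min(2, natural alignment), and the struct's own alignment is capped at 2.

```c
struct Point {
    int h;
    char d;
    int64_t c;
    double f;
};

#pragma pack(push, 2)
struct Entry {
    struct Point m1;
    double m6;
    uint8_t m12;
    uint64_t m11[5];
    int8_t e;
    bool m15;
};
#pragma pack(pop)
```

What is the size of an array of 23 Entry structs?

Point: h at 0 (size 4, align 4) → ends 4; d at 4 (size 1, align 1) → ends 5; pad 3 to align 8 for c; c at 8 (size 8, align 8) → ends 16; f at 16 (size 8, align 8) → ends 24; total 24 bytes, alignment 8
m1 at 0 (size 24, align 2) → ends 24
m6 at 24 (size 8, align 2) → ends 32
m12 at 32 (size 1, align 1) → ends 33
pad 1 to align 2 for m11
m11 at 34 (size 40, align 2) → ends 74
e at 74 (size 1, align 1) → ends 75
m15 at 75 (size 1, align 1) → ends 76
total 76 bytes, alignment 2
array of 23: 23 × 76 = 1748

1748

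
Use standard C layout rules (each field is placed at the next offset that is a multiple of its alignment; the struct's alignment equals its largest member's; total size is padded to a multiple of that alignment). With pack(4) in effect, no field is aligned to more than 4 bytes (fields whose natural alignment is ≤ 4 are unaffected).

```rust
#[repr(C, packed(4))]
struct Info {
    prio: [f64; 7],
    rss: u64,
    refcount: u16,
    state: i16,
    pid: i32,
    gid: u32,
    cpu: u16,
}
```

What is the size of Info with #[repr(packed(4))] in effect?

0..56  prio  (56B, 4-aligned)
56..64  rss  (8B, 4-aligned)
64..66  refcount  (2B, 2-aligned)
66..68  state  (2B, 2-aligned)
68..72  pid  (4B, 4-aligned)
72..76  gid  (4B, 4-aligned)
76..78  cpu  (2B, 2-aligned)
78..80  -- tail padding (2B)
sizeof = 80, alignof = 4

80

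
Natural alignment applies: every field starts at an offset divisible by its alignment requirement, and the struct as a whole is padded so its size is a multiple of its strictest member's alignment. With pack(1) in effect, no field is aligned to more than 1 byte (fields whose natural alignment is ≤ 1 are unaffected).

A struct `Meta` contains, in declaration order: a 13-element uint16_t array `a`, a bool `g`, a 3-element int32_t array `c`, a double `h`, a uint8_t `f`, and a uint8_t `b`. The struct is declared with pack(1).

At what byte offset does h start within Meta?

39

0..26  a  (26B, 1-aligned)
26..27  g  (1B, 1-aligned)
27..39  c  (12B, 1-aligned)
39..47  h  (8B, 1-aligned)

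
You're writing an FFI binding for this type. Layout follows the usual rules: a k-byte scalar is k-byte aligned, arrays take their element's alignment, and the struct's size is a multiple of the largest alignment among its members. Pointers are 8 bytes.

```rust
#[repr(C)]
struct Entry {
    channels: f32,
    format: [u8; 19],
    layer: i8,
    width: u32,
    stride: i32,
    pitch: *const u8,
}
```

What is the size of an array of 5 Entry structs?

200

@0: channels [4B, align 4] → 4
@4: format [19B, align 1] → 23
@23: layer [1B, align 1] → 24
@24: width [4B, align 4] → 28
@28: stride [4B, align 4] → 32
@32: pitch [8B, align 8] → 40
size 40, align 8
array of 5: 5 × 40 = 200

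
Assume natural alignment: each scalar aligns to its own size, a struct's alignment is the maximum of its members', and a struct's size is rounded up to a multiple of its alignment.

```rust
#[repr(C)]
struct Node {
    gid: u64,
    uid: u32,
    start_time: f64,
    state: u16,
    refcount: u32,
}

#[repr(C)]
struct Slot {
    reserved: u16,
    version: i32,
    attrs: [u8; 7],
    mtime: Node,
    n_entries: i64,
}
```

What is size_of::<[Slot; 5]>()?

280

Node: gid at 0 (size 8, align 8) → ends 8; uid at 8 (size 4, align 4) → ends 12; pad 4 to align 8 for start_time; start_time at 16 (size 8, align 8) → ends 24; state at 24 (size 2, align 2) → ends 26; pad 2 to align 4 for refcount; refcount at 28 (size 4, align 4) → ends 32; total 32 bytes, alignment 8
reserved at 0 (size 2, align 2) → ends 2
pad 2 to align 4 for version
version at 4 (size 4, align 4) → ends 8
attrs at 8 (size 7, align 1) → ends 15
pad 1 to align 8 for mtime
mtime at 16 (size 32, align 8) → ends 48
n_entries at 48 (size 8, align 8) → ends 56
total 56 bytes, alignment 8
array of 5: 5 × 56 = 280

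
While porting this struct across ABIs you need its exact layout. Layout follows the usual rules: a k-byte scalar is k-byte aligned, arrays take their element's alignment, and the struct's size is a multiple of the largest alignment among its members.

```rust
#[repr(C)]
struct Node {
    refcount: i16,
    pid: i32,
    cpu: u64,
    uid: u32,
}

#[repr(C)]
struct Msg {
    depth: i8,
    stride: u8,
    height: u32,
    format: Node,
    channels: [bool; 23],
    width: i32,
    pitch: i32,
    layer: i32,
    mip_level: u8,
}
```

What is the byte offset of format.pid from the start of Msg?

Node: @0: refcount [2B, align 2] → 2; +2 pad (align 4); @4: pid [4B, align 4] → 8; @8: cpu [8B, align 8] → 16; @16: uid [4B, align 4] → 20; +4 tail pad (align 8); size 24, align 8
@0: depth [1B, align 1] → 1
@1: stride [1B, align 1] → 2
+2 pad (align 4)
@4: height [4B, align 4] → 8
@8: format [24B, align 8] → 32
within Node: pid at 4
8 + 4 = 12

12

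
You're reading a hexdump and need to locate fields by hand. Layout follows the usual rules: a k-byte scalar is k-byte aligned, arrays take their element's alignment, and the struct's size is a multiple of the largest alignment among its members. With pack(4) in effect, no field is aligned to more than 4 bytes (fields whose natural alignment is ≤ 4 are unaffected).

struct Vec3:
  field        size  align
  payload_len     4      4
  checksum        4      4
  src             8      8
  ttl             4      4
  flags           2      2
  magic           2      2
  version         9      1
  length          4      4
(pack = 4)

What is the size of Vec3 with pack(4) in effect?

40

payload_len at 0 (size 4, align 4) → ends 4
checksum at 4 (size 4, align 4) → ends 8
src at 8 (size 8, align 4) → ends 16
ttl at 16 (size 4, align 4) → ends 20
flags at 20 (size 2, align 2) → ends 22
magic at 22 (size 2, align 2) → ends 24
version at 24 (size 9, align 1) → ends 33
pad 3 to align 4 for length
length at 36 (size 4, align 4) → ends 40
total 40 bytes, alignment 4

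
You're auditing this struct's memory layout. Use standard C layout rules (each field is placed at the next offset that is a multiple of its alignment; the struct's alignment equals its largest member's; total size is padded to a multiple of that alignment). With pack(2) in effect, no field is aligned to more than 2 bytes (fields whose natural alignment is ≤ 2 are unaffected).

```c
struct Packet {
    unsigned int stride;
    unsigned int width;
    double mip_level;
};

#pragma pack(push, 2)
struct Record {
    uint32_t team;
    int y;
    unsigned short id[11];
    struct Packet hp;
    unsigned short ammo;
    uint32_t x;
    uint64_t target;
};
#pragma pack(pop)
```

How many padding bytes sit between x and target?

0

Packet: 0..4  stride  (4B, 4-aligned); 4..8  width  (4B, 4-aligned); 8..16  mip_level  (8B, 8-aligned); sizeof = 16, alignof = 8
0..4  team  (4B, 2-aligned)
4..8  y  (4B, 2-aligned)
8..30  id  (22B, 2-aligned)
30..46  hp  (16B, 2-aligned)
46..48  ammo  (2B, 2-aligned)
48..52  x  (4B, 2-aligned)
52..60  target  (8B, 2-aligned)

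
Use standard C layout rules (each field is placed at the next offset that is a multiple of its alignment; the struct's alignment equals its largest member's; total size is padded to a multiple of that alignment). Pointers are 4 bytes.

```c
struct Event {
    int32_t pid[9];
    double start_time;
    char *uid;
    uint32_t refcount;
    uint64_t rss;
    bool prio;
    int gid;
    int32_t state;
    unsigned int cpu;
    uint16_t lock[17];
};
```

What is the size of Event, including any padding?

120 bytes

@0: pid [36B, align 4] → 36
+4 pad (align 8)
@40: start_time [8B, align 8] → 48
@48: uid [4B, align 4] → 52
@52: refcount [4B, align 4] → 56
@56: rss [8B, align 8] → 64
@64: prio [1B, align 1] → 65
+3 pad (align 4)
@68: gid [4B, align 4] → 72
@72: state [4B, align 4] → 76
@76: cpu [4B, align 4] → 80
@80: lock [34B, align 2] → 114
+6 tail pad (align 8)
size 120, align 8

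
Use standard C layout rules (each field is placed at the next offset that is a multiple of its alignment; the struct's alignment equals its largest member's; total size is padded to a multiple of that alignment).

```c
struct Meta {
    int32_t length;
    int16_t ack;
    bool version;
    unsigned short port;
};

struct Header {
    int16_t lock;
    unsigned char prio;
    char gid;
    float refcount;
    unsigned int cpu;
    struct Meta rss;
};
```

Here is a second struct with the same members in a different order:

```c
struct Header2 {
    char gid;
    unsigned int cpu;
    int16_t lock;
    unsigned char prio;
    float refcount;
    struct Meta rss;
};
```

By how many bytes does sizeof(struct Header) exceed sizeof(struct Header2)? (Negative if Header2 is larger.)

-4

Meta: @0: length [4B, align 4] → 4; @4: ack [2B, align 2] → 6; @6: version [1B, align 1] → 7; +1 pad (align 2); @8: port [2B, align 2] → 10; +2 tail pad (align 4); size 12, align 4
@0: lock [2B, align 2] → 2
@2: prio [1B, align 1] → 3
@3: gid [1B, align 1] → 4
@4: refcount [4B, align 4] → 8
@8: cpu [4B, align 4] → 12
@12: rss [12B, align 4] → 24
size 24, align 4
— Header2 —
@0: gid [1B, align 1] → 1
+3 pad (align 4)
@4: cpu [4B, align 4] → 8
@8: lock [2B, align 2] → 10
@10: prio [1B, align 1] → 11
+1 pad (align 4)
@12: refcount [4B, align 4] → 16
@16: rss [12B, align 4] → 28
size 28, align 4
24 − 28 = -4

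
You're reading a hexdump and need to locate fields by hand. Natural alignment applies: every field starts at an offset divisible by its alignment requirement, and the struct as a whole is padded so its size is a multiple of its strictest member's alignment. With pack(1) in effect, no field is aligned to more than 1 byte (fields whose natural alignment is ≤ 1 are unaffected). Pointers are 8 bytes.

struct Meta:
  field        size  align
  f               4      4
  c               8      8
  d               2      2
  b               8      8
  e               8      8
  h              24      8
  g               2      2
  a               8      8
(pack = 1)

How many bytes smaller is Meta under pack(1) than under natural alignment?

16

natural layout:
  0..4  f  (4B, 4-aligned)
  4..8  -- padding (4B)
  8..16  c  (8B, 8-aligned)
  16..18  d  (2B, 2-aligned)
  18..24  -- padding (6B)
  24..32  b  (8B, 8-aligned)
  32..40  e  (8B, 8-aligned)
  40..64  h  (24B, 8-aligned)
  64..66  g  (2B, 2-aligned)
  66..72  -- padding (6B)
  72..80  a  (8B, 8-aligned)
  sizeof = 80, alignof = 8
packed(1) layout:
  0..4  f  (4B, 1-aligned)
  4..12  c  (8B, 1-aligned)
  12..14  d  (2B, 1-aligned)
  14..22  b  (8B, 1-aligned)
  22..30  e  (8B, 1-aligned)
  30..54  h  (24B, 1-aligned)
  54..56  g  (2B, 1-aligned)
  56..64  a  (8B, 1-aligned)
  sizeof = 64, alignof = 1
80 − 64 = 16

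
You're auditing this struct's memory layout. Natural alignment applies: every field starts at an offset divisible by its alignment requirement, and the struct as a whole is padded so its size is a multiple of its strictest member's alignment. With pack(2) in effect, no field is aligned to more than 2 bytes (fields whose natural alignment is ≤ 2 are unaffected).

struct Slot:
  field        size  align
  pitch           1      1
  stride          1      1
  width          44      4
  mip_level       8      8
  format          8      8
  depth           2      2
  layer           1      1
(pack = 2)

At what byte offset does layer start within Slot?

@0: pitch [1B, align 1] → 1
@1: stride [1B, align 1] → 2
@2: width [44B, align 2] → 46
@46: mip_level [8B, align 2] → 54
@54: format [8B, align 2] → 62
@62: depth [2B, align 2] → 64
@64: layer [1B, align 1] → 65

64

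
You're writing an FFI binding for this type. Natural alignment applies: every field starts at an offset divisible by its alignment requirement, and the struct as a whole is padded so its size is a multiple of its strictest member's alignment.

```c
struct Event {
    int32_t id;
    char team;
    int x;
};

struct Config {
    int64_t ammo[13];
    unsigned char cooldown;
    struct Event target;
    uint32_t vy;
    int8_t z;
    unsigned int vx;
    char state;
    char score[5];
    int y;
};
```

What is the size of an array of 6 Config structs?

864

Event: @0: id [4B, align 4] → 4; @4: team [1B, align 1] → 5; +3 pad (align 4); @8: x [4B, align 4] → 12; size 12, align 4
@0: ammo [104B, align 8] → 104
@104: cooldown [1B, align 1] → 105
+3 pad (align 4)
@108: target [12B, align 4] → 120
@120: vy [4B, align 4] → 124
@124: z [1B, align 1] → 125
+3 pad (align 4)
@128: vx [4B, align 4] → 132
@132: state [1B, align 1] → 133
@133: score [5B, align 1] → 138
+2 pad (align 4)
@140: y [4B, align 4] → 144
size 144, align 8
array of 6: 6 × 144 = 864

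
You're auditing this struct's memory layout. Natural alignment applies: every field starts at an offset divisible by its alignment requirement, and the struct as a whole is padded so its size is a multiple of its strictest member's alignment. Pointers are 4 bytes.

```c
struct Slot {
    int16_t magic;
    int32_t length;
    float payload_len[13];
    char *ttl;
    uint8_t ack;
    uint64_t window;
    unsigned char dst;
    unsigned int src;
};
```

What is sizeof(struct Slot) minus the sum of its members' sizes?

12

@0: magic [2B, align 2] → 2
+2 pad (align 4)
@4: length [4B, align 4] → 8
@8: payload_len [52B, align 4] → 60
@60: ttl [4B, align 4] → 64
@64: ack [1B, align 1] → 65
+7 pad (align 8)
@72: window [8B, align 8] → 80
@80: dst [1B, align 1] → 81
+3 pad (align 4)
@84: src [4B, align 4] → 88
size 88, align 8
data bytes 76, size 88 → padding 12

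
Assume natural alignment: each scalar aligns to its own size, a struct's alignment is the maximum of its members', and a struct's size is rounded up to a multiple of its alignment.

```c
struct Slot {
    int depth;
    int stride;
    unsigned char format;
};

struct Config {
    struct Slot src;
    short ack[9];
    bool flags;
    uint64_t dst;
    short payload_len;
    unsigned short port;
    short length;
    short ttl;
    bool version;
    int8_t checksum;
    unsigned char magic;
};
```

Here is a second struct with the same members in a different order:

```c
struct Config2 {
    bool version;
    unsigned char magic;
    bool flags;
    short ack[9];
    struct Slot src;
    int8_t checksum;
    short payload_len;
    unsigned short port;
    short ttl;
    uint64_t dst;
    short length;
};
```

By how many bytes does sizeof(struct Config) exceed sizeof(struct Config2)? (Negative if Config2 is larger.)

-8

Slot: depth at 0 (size 4, align 4) → ends 4; stride at 4 (size 4, align 4) → ends 8; format at 8 (size 1, align 1) → ends 9; tail pad 3 to reach multiple of 4; total 12 bytes, alignment 4
src at 0 (size 12, align 4) → ends 12
ack at 12 (size 18, align 2) → ends 30
flags at 30 (size 1, align 1) → ends 31
pad 1 to align 8 for dst
dst at 32 (size 8, align 8) → ends 40
payload_len at 40 (size 2, align 2) → ends 42
port at 42 (size 2, align 2) → ends 44
length at 44 (size 2, align 2) → ends 46
ttl at 46 (size 2, align 2) → ends 48
version at 48 (size 1, align 1) → ends 49
checksum at 49 (size 1, align 1) → ends 50
magic at 50 (size 1, align 1) → ends 51
tail pad 5 to reach multiple of 8
total 56 bytes, alignment 8
— Config2 —
version at 0 (size 1, align 1) → ends 1
magic at 1 (size 1, align 1) → ends 2
flags at 2 (size 1, align 1) → ends 3
pad 1 to align 2 for ack
ack at 4 (size 18, align 2) → ends 22
pad 2 to align 4 for src
src at 24 (size 12, align 4) → ends 36
checksum at 36 (size 1, align 1) → ends 37
pad 1 to align 2 for payload_len
payload_len at 38 (size 2, align 2) → ends 40
port at 40 (size 2, align 2) → ends 42
ttl at 42 (size 2, align 2) → ends 44
pad 4 to align 8 for dst
dst at 48 (size 8, align 8) → ends 56
length at 56 (size 2, align 2) → ends 58
tail pad 6 to reach multiple of 8
total 64 bytes, alignment 8
56 − 64 = -8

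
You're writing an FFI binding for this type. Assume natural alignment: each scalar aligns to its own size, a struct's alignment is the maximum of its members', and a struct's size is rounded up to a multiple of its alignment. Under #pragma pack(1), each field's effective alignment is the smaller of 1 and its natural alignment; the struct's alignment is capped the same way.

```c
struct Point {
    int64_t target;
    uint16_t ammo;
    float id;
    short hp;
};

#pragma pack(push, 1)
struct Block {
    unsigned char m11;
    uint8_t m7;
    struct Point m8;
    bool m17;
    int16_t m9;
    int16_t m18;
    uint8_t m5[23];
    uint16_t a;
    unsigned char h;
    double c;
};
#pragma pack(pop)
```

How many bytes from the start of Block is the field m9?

Point: target at 0 (size 8, align 8) → ends 8; ammo at 8 (size 2, align 2) → ends 10; pad 2 to align 4 for id; id at 12 (size 4, align 4) → ends 16; hp at 16 (size 2, align 2) → ends 18; tail pad 6 to reach multiple of 8; total 24 bytes, alignment 8
m11 at 0 (size 1, align 1) → ends 1
m7 at 1 (size 1, align 1) → ends 2
m8 at 2 (size 24, align 1) → ends 26
m17 at 26 (size 1, align 1) → ends 27
m9 at 27 (size 2, align 1) → ends 29

27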